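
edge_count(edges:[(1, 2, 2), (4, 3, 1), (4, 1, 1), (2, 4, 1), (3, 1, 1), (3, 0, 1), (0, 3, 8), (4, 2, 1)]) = 8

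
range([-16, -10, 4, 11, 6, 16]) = 32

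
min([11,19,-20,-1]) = -20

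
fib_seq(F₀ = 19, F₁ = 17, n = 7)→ F_2 = F_1 + F_0 = 36
F_3 = F_2 + F_1 = 53
F_4 = F_3 + F_2 = 89
...
= [19, 17, 36, 53, 89, 142, 231]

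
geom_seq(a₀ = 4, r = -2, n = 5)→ a_0 = 4*(-2)^0 = 4
a_1 = 4*(-2)^1 = -8
a_2 = 4*(-2)^2 = 16
...
= [4, -8, 16, -32, 64]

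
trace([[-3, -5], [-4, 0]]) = -3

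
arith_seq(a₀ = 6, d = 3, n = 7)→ a_0 = 6 + 0*3 = 6
a_1 = 6 + 1*3 = 9
a_2 = 6 + 2*3 = 12
...
= [6, 9, 12, 15, 18, 21, 24]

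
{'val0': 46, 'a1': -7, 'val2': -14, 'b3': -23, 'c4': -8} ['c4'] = -8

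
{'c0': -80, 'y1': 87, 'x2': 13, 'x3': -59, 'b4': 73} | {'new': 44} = {'c0': -80, 'y1': 87, 'x2': 13, 'x3': -59, 'b4': 73, 'new': 44}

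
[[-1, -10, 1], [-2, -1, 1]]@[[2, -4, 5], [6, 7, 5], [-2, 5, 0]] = C[0][0] = (-1)*(2) + (-10)*(6) + (1)*(-2) = -64
C[0][1] = (-1)*(-4) + (-10)*(7) + (1)*(5) = -61
C[0][2] = (-1)*(5) + (-10)*(5) + (1)*(0) = -55
C[1][0] = (-2)*(2) + (-1)*(6) + (1)*(-2) = -12
C[1][1] = (-2)*(-4) + (-1)*(7) + (1)*(5) = 6
C[1][2] = (-2)*(5) + (-1)*(5) + (1)*(0) = -15
= [[-64, -61, -55], [-12, 6, -15]]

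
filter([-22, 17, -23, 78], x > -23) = [-22, 17, 78]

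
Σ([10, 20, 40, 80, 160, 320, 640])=10 + 20 + 40 + 80 + 160 + 320 + 640
= 1270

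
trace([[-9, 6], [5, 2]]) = -7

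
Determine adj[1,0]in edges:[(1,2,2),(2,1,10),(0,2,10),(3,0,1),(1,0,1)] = 1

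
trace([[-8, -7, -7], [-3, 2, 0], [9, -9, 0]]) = diagonal: (-8) + 2 + 0
= -6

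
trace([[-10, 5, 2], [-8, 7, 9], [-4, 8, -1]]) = -4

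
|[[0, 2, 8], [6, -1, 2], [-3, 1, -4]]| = (1)*(0)*det([[-1, 2], [1, -4]]) + (-1)*(2)*det([[6, 2], [-3, -4]]) + (1)*(8)*det([[6, -1], [-3, 1]])
= 0 + 36 + 24
= 60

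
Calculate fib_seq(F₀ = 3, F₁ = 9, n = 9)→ [3, 9, 12, 21, 33, 54, 87, 141, 228]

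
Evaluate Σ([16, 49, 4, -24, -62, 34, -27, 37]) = 27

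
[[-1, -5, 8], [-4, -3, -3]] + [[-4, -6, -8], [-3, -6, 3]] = [[-5, -11, 0], [-7, -9, 0]]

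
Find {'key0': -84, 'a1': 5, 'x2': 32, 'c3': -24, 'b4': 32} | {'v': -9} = {'key0': -84, 'a1': 5, 'x2': 32, 'c3': -24, 'b4': 32, 'v': -9}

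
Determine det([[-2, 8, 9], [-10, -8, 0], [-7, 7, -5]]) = (1)*(-2)*det([[-8, 0], [7, -5]]) + (-1)*(8)*det([[-10, 0], [-7, -5]]) + (1)*(9)*det([[-10, -8], [-7, 7]])
= -80 + -400 + -1134
= -1614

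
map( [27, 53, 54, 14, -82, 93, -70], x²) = (27)²=729, (53)²=2809, (54)²=2916, (14)²=196, (-82)²=6724, (93)²=8649, (-70)²=4900
= [729, 2809, 2916, 196, 6724, 8649, 4900]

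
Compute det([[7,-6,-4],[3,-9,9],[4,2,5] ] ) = -735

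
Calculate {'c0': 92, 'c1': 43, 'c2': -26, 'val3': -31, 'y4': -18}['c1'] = 43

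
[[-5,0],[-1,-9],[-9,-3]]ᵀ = [[-5, -1, -9], [0, -9, -3]]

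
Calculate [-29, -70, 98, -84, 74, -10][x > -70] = [-29, 98, 74, -10]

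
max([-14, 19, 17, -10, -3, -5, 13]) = 19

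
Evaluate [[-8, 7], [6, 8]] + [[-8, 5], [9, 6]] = [[-16, 12], [15, 14]]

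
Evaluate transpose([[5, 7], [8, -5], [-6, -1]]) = [[5, 8, -6], [7, -5, -1]]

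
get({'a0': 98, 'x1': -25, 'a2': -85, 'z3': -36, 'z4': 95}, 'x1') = -25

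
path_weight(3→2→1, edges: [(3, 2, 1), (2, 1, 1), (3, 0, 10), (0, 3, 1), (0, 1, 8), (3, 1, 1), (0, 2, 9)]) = w(3→2)=1 + w(2→1)=1
= 2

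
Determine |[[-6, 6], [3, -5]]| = 12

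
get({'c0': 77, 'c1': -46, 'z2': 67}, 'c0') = 77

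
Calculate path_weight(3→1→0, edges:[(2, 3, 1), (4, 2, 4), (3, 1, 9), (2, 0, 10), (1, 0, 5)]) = w(3→1)=9 + w(1→0)=5
= 14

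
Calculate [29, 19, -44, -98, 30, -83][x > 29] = keep x where x > 29: 29✗, 19✗, -44✗, -98✗, 30✓, -83✗
= [30]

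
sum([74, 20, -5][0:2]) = slice → [74, 20]
74 + 20
= 94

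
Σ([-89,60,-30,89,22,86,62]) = (-89) + 60 + (-30) + 89 + 22 + 86 + 62
= 200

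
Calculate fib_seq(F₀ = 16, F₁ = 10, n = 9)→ [16, 10, 26, 36, 62, 98, 160, 258, 418]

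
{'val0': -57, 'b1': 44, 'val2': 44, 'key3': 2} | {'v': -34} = {'val0': -57, 'b1': 44, 'val2': 44, 'key3': 2, 'v': -34}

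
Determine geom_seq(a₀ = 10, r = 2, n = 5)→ [10, 20, 40, 80, 160]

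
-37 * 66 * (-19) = 46398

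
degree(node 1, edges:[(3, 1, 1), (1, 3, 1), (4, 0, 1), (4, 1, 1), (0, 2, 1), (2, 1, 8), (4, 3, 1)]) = 4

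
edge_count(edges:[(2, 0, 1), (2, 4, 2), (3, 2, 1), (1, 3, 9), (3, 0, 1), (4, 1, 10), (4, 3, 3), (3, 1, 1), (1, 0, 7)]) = 9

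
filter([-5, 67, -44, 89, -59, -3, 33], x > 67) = keep x where x > 67: -5✗, 67✗, -44✗, 89✓, -59✗, -3✗, 33✗
= [89]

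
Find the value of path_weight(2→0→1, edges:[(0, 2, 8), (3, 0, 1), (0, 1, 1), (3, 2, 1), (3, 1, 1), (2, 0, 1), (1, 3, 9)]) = 2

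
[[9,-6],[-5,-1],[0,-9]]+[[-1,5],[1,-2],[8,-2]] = [[8, -1], [-4, -3], [8, -11]]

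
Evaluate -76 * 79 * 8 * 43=-2065376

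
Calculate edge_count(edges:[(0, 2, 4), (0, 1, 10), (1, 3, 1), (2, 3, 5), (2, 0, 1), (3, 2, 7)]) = 6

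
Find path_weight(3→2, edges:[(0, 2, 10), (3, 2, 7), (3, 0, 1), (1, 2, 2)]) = 7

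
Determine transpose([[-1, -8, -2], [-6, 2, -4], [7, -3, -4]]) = [[-1, -6, 7], [-8, 2, -3], [-2, -4, -4]]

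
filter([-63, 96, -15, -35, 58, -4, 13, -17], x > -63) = [96, -15, -35, 58, -4, 13, -17]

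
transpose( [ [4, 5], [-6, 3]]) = [[4, -6], [5, 3]]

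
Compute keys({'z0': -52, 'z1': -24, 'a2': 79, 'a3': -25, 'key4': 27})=['z0', 'z1', 'a2', 'a3', 'key4']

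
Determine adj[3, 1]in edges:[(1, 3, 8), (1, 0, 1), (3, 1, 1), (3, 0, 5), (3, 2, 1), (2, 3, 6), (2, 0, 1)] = 1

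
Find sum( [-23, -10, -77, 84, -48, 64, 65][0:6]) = slice → [-23, -10, -77, 84, -48, 64]
(-23) + (-10) + (-77) + 84 + (-48) + 64
= -10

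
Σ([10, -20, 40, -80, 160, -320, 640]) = 430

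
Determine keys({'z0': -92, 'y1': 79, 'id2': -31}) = ['z0', 'y1', 'id2']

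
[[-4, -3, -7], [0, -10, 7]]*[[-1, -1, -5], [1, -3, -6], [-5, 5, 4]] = [[36, -22, 10], [-45, 65, 88]]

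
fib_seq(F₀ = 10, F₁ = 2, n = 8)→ F_2 = F_1 + F_0 = 12
F_3 = F_2 + F_1 = 14
F_4 = F_3 + F_2 = 26
...
= [10, 2, 12, 14, 26, 40, 66, 106]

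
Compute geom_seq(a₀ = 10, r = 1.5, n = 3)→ [10.0, 15.0, 22.5]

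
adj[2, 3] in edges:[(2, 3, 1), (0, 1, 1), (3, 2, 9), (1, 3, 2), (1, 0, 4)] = 1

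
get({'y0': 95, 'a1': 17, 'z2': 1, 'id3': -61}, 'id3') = -61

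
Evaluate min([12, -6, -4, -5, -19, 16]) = -19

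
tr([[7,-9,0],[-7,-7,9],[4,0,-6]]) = diagonal: 7 + (-7) + (-6)
= -6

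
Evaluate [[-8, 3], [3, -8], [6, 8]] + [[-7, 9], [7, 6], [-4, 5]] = [[-15, 12], [10, -2], [2, 13]]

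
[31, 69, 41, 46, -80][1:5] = [69, 41, 46, -80]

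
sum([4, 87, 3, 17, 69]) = 180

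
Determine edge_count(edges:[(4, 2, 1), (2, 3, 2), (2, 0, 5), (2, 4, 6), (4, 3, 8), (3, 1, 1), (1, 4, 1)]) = 7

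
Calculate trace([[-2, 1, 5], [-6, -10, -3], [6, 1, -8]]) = -20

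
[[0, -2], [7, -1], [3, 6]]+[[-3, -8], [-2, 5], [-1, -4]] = [[-3, -10], [5, 4], [2, 2]]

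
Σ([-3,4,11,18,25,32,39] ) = 126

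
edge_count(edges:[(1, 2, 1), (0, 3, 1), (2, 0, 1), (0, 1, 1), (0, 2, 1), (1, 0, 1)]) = 6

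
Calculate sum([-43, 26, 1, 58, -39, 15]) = (-43) + 26 + 1 + 58 + (-39) + 15
= 18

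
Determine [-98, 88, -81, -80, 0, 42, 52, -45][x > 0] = keep x where x > 0: -98✗, 88✓, -81✗, -80✗, 0✗, 42✓, 52✓, -45✗
= [88, 42, 52]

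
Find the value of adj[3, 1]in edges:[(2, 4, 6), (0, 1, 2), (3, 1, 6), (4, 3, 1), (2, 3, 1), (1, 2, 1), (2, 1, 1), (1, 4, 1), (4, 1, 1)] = 6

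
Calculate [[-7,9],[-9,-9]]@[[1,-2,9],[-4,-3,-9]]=C[0][0] = (-7)*(1) + (9)*(-4) = -43
C[0][1] = (-7)*(-2) + (9)*(-3) = -13
C[0][2] = (-7)*(9) + (9)*(-9) = -144
C[1][0] = (-9)*(1) + (-9)*(-4) = 27
C[1][1] = (-9)*(-2) + (-9)*(-3) = 45
C[1][2] = (-9)*(9) + (-9)*(-9) = 0
= [[-43, -13, -144], [27, 45, 0]]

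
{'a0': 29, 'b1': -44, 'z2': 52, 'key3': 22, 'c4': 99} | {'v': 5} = {'a0': 29, 'b1': -44, 'z2': 52, 'key3': 22, 'c4': 99, 'v': 5}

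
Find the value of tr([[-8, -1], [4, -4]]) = diagonal: (-8) + (-4)
= -12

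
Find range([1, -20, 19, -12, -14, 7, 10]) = 39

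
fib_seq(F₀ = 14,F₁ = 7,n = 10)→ F_2 = F_1 + F_0 = 21
F_3 = F_2 + F_1 = 28
F_4 = F_3 + F_2 = 49
...
= [14, 7, 21, 28, 49, 77, 126, 203, 329, 532]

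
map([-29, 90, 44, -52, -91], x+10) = -29+10=-19, 90+10=100, 44+10=54, -52+10=-42, -91+10=-81
= [-19, 100, 54, -42, -81]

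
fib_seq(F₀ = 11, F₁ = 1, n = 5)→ F_2 = F_1 + F_0 = 12
F_3 = F_2 + F_1 = 13
F_4 = F_3 + F_2 = 25
= [11, 1, 12, 13, 25]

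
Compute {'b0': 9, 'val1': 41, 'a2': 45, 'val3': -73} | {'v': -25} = {'b0': 9, 'val1': 41, 'a2': 45, 'val3': -73, 'v': -25}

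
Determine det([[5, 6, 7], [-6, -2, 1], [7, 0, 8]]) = 348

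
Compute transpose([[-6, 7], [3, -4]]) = [[-6, 3], [7, -4]]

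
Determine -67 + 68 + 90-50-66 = -25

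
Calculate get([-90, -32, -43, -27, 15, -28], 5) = -28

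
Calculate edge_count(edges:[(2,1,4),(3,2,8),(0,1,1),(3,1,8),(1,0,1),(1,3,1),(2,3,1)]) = 7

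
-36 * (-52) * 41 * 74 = 5679648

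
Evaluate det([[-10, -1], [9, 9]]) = -81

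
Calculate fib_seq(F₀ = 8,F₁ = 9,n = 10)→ F_2 = F_1 + F_0 = 17
F_3 = F_2 + F_1 = 26
F_4 = F_3 + F_2 = 43
...
= [8, 9, 17, 26, 43, 69, 112, 181, 293, 474]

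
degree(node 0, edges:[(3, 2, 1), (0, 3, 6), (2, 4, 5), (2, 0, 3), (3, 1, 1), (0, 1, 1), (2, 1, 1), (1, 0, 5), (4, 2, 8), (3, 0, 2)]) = 5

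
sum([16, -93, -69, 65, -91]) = 16 + (-93) + (-69) + 65 + (-91)
= -172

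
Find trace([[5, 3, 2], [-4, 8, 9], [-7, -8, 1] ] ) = 14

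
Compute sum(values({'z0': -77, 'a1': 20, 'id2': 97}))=(-77) + 20 + 97
= 40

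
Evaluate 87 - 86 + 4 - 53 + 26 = -22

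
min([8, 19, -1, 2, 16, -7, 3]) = -7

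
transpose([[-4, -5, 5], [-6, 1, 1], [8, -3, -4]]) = [[-4, -6, 8], [-5, 1, -3], [5, 1, -4]]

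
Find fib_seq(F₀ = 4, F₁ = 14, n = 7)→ [4, 14, 18, 32, 50, 82, 132]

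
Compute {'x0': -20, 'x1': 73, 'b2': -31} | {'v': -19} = {'x0': -20, 'x1': 73, 'b2': -31, 'v': -19}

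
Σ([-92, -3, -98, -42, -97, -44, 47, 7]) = (-92) + (-3) + (-98) + (-42) + (-97) + (-44) + 47 + 7
= -322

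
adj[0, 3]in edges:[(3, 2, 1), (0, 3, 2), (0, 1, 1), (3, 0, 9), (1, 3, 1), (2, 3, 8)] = 2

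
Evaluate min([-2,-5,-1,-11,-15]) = -15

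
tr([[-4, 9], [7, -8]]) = -12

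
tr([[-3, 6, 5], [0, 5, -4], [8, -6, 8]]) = 10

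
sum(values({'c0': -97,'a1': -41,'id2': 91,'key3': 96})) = (-97) + (-41) + 91 + 96
= 49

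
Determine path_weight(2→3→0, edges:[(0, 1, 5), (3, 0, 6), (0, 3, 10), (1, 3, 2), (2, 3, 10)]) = 16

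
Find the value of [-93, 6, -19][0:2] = [-93, 6]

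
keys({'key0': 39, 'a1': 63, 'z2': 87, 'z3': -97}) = ['key0', 'a1', 'z2', 'z3']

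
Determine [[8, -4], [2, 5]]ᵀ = [[8, 2], [-4, 5]]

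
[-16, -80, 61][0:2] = [-16, -80]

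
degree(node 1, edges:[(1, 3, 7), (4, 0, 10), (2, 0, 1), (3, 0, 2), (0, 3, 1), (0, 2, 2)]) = 1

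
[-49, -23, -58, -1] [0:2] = [-49, -23]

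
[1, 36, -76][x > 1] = keep x where x > 1: 1✗, 36✓, -76✗
= [36]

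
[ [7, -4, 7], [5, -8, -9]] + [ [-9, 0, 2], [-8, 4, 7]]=[[-2, -4, 9], [-3, -4, -2]]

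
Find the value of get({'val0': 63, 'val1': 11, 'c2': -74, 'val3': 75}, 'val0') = 63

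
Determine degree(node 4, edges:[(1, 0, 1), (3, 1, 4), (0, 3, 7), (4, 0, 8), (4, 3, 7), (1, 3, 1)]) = incident: (4,0), (4,3)
= 2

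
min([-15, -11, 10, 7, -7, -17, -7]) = -17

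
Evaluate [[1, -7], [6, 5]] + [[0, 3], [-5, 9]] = [[1, -4], [1, 14]]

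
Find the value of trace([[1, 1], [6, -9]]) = -8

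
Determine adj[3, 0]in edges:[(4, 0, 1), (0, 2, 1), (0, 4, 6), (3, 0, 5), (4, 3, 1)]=5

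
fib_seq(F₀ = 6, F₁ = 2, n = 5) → F_2 = F_1 + F_0 = 8
F_3 = F_2 + F_1 = 10
F_4 = F_3 + F_2 = 18
= [6, 2, 8, 10, 18]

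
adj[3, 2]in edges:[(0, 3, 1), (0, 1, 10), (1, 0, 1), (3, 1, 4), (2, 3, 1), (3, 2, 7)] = 7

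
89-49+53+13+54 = 160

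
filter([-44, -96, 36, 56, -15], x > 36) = keep x where x > 36: -44✗, -96✗, 36✗, 56✓, -15✗
= [56]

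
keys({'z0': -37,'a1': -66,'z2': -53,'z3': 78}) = ['z0', 'a1', 'z2', 'z3']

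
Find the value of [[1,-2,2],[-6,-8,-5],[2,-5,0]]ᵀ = [[1, -6, 2], [-2, -8, -5], [2, -5, 0]]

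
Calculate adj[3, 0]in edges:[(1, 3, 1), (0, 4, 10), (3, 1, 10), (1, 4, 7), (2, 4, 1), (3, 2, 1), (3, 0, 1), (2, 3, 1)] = 1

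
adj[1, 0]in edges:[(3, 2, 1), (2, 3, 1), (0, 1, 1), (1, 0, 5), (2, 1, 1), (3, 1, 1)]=5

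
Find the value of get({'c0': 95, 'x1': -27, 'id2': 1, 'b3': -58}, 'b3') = -58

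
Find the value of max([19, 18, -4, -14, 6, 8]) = 19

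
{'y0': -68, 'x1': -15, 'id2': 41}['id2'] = 41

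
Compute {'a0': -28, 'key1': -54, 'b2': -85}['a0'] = -28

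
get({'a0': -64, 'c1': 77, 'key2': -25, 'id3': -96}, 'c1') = 77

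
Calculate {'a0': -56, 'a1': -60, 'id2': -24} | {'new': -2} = {'a0': -56, 'a1': -60, 'id2': -24, 'new': -2}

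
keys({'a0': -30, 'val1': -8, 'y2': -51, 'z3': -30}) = ['a0', 'val1', 'y2', 'z3']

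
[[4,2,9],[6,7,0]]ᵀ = [[4, 6], [2, 7], [9, 0]]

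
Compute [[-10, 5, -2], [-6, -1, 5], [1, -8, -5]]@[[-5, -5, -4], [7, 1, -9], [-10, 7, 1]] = C[0][0] = (-10)*(-5) + (5)*(7) + (-2)*(-10) = 105
C[0][1] = (-10)*(-5) + (5)*(1) + (-2)*(7) = 41
C[0][2] = (-10)*(-4) + (5)*(-9) + (-2)*(1) = -7
C[1][0] = (-6)*(-5) + (-1)*(7) + (5)*(-10) = -27
C[1][1] = (-6)*(-5) + (-1)*(1) + (5)*(7) = 64
C[1][2] = (-6)*(-4) + (-1)*(-9) + (5)*(1) = 38
... (3 more cells)
= [[105, 41, -7], [-27, 64, 38], [-11, -48, 63]]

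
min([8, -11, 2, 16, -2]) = -11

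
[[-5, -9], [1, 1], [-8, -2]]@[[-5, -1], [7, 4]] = [[-38, -31], [2, 3], [26, 0]]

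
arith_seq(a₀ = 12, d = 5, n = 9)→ [12, 17, 22, 27, 32, 37, 42, 47, 52]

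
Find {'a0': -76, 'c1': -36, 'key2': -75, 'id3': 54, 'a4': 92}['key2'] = -75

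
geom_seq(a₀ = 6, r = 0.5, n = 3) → [6.0, 3.0, 1.5]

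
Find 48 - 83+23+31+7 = 26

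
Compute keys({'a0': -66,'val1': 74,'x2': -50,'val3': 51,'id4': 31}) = ['a0', 'val1', 'x2', 'val3', 'id4']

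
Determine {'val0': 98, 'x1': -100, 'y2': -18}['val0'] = 98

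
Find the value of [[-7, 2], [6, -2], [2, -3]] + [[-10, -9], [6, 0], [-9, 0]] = [[-17, -7], [12, -2], [-7, -3]]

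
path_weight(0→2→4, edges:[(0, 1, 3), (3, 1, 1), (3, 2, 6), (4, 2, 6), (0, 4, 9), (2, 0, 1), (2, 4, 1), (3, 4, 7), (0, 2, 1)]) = 2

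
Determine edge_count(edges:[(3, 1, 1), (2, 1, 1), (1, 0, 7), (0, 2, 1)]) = 4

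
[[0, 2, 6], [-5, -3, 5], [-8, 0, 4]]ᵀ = [[0, -5, -8], [2, -3, 0], [6, 5, 4]]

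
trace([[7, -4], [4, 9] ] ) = 16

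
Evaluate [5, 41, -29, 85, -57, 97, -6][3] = 85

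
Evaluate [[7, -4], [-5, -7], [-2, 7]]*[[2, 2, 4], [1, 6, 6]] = [[10, -10, 4], [-17, -52, -62], [3, 38, 34]]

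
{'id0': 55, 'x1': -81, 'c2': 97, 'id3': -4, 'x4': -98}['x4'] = -98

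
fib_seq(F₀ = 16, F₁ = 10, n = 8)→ [16, 10, 26, 36, 62, 98, 160, 258]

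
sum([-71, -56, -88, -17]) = (-71) + (-56) + (-88) + (-17)
= -232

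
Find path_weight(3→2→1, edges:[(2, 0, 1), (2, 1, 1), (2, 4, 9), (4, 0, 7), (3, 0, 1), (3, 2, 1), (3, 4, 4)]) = w(3→2)=1 + w(2→1)=1
= 2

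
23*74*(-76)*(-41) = 5303432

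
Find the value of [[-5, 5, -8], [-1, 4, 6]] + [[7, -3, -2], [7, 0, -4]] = [[2, 2, -10], [6, 4, 2]]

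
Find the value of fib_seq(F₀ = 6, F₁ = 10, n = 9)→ F_2 = F_1 + F_0 = 16
F_3 = F_2 + F_1 = 26
F_4 = F_3 + F_2 = 42
...
= [6, 10, 16, 26, 42, 68, 110, 178, 288]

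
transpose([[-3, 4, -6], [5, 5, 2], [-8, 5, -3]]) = [[-3, 5, -8], [4, 5, 5], [-6, 2, -3]]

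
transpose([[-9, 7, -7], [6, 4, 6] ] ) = [[-9, 6], [7, 4], [-7, 6]]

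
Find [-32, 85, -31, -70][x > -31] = [85]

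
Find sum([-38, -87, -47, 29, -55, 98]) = (-38) + (-87) + (-47) + 29 + (-55) + 98
= -100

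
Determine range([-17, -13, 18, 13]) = 35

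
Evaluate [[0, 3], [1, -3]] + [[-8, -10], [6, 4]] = [[-8, -7], [7, 1]]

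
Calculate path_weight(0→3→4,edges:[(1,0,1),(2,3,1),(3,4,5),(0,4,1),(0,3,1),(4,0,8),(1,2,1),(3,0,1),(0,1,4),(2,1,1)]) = 6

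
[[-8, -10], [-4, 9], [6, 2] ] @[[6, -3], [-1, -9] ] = [[-38, 114], [-33, -69], [34, -36]]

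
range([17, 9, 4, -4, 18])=22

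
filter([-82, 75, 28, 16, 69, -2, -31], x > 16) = [75, 28, 69]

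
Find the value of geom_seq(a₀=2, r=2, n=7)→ [2, 4, 8, 16, 32, 64, 128]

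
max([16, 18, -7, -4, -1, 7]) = 18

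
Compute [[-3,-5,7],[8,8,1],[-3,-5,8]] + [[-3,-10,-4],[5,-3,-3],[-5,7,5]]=[[-6, -15, 3], [13, 5, -2], [-8, 2, 13]]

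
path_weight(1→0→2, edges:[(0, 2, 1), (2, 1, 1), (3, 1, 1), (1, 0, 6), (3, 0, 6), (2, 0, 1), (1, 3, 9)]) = w(1→0)=6 + w(0→2)=1
= 7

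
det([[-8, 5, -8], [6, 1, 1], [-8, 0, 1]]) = -142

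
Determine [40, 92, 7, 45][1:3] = [92, 7]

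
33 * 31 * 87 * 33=2937033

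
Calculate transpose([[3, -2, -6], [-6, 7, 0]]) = [[3, -6], [-2, 7], [-6, 0]]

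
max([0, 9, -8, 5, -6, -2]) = 9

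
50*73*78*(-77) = -21921900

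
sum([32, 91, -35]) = 88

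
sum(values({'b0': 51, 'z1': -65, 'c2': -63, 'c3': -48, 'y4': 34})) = 51 + (-65) + (-63) + (-48) + 34
= -91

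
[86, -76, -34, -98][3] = -98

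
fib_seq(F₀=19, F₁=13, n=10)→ F_2 = F_1 + F_0 = 32
F_3 = F_2 + F_1 = 45
F_4 = F_3 + F_2 = 77
...
= [19, 13, 32, 45, 77, 122, 199, 321, 520, 841]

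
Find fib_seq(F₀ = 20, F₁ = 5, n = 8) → [20, 5, 25, 30, 55, 85, 140, 225]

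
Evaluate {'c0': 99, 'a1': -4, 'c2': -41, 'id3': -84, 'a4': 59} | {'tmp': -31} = {'c0': 99, 'a1': -4, 'c2': -41, 'id3': -84, 'a4': 59, 'tmp': -31}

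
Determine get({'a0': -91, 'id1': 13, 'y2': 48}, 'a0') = -91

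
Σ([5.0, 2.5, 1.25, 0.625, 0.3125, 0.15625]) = 9.84375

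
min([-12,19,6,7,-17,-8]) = -17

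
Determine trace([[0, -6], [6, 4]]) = diagonal: 0 + 4
= 4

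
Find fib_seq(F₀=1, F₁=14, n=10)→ F_2 = F_1 + F_0 = 15
F_3 = F_2 + F_1 = 29
F_4 = F_3 + F_2 = 44
...
= [1, 14, 15, 29, 44, 73, 117, 190, 307, 497]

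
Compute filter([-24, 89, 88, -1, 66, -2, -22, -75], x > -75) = [-24, 89, 88, -1, 66, -2, -22]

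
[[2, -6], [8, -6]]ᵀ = [[2, 8], [-6, -6]]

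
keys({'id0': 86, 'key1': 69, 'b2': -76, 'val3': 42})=['id0', 'key1', 'b2', 'val3']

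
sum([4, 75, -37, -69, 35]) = 4 + 75 + (-37) + (-69) + 35
= 8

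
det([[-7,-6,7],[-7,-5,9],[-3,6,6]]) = 99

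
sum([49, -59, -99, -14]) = -123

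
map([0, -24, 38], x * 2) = [0, -48, 76]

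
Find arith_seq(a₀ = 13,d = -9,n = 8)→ [13, 4, -5, -14, -23, -32, -41, -50]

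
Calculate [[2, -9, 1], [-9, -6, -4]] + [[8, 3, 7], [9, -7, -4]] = [[10, -6, 8], [0, -13, -8]]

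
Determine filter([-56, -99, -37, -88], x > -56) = [-37]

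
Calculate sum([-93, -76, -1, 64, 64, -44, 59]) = (-93) + (-76) + (-1) + 64 + 64 + (-44) + 59
= -27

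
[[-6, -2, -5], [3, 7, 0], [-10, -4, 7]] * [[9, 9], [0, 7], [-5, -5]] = C[0][0] = (-6)*(9) + (-2)*(0) + (-5)*(-5) = -29
C[0][1] = (-6)*(9) + (-2)*(7) + (-5)*(-5) = -43
C[1][0] = (3)*(9) + (7)*(0) + (0)*(-5) = 27
C[1][1] = (3)*(9) + (7)*(7) + (0)*(-5) = 76
C[2][0] = (-10)*(9) + (-4)*(0) + (7)*(-5) = -125
C[2][1] = (-10)*(9) + (-4)*(7) + (7)*(-5) = -153
= [[-29, -43], [27, 76], [-125, -153]]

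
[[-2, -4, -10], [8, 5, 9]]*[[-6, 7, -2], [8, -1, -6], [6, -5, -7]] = C[0][0] = (-2)*(-6) + (-4)*(8) + (-10)*(6) = -80
C[0][1] = (-2)*(7) + (-4)*(-1) + (-10)*(-5) = 40
C[0][2] = (-2)*(-2) + (-4)*(-6) + (-10)*(-7) = 98
C[1][0] = (8)*(-6) + (5)*(8) + (9)*(6) = 46
C[1][1] = (8)*(7) + (5)*(-1) + (9)*(-5) = 6
C[1][2] = (8)*(-2) + (5)*(-6) + (9)*(-7) = -109
= [[-80, 40, 98], [46, 6, -109]]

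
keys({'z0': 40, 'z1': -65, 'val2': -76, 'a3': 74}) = ['z0', 'z1', 'val2', 'a3']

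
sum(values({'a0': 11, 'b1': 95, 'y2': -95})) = 11 + 95 + (-95)
= 11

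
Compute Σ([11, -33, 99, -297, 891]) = 11 + -33 + 99 + -297 + 891
= 671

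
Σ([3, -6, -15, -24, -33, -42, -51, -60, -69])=-297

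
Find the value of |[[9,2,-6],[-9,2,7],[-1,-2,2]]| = 64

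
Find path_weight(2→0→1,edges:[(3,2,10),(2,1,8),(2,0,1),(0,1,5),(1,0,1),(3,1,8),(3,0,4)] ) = w(2→0)=1 + w(0→1)=5
= 6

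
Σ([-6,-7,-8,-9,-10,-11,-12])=-63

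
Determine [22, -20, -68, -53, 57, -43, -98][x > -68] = keep x where x > -68: 22✓, -20✓, -68✗, -53✓, 57✓, -43✓, -98✗
= [22, -20, -53, 57, -43]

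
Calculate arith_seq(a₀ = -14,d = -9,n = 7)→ [-14, -23, -32, -41, -50, -59, -68]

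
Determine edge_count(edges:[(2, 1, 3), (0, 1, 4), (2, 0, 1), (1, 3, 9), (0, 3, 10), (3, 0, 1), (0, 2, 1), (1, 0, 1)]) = 8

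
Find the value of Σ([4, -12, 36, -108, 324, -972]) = -728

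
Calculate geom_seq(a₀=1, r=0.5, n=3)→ [1.0, 0.5, 0.25]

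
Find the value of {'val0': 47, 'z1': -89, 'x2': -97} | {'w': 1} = {'val0': 47, 'z1': -89, 'x2': -97, 'w': 1}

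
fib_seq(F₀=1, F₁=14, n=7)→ [1, 14, 15, 29, 44, 73, 117]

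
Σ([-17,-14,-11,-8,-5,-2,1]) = -56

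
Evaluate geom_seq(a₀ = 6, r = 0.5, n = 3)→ a_0 = 6*0.5^0 = 6.0
a_1 = 6*0.5^1 = 3.0
a_2 = 6*0.5^2 = 1.5
= [6.0, 3.0, 1.5]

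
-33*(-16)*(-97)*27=-1382832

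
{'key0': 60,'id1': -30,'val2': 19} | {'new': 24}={'key0': 60, 'id1': -30, 'val2': 19, 'new': 24}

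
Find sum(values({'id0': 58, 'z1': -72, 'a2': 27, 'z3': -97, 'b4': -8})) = -92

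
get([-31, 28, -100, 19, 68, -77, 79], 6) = 79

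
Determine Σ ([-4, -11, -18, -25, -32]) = -90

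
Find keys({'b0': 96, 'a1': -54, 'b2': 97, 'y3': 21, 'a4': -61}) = ['b0', 'a1', 'b2', 'y3', 'a4']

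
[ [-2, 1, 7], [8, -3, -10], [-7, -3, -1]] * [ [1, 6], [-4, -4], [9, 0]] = C[0][0] = (-2)*(1) + (1)*(-4) + (7)*(9) = 57
C[0][1] = (-2)*(6) + (1)*(-4) + (7)*(0) = -16
C[1][0] = (8)*(1) + (-3)*(-4) + (-10)*(9) = -70
C[1][1] = (8)*(6) + (-3)*(-4) + (-10)*(0) = 60
C[2][0] = (-7)*(1) + (-3)*(-4) + (-1)*(9) = -4
C[2][1] = (-7)*(6) + (-3)*(-4) + (-1)*(0) = -30
= [[57, -16], [-70, 60], [-4, -30]]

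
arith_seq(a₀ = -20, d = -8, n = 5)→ a_0 = -20 + 0*-8 = -20
a_1 = -20 + 1*-8 = -28
a_2 = -20 + 2*-8 = -36
...
= [-20, -28, -36, -44, -52]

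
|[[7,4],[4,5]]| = 19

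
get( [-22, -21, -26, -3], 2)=-26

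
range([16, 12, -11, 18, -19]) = 37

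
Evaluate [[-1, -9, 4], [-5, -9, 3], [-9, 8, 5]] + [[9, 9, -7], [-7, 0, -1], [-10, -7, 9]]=[[8, 0, -3], [-12, -9, 2], [-19, 1, 14]]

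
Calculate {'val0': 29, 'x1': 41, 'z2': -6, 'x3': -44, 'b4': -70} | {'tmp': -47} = {'val0': 29, 'x1': 41, 'z2': -6, 'x3': -44, 'b4': -70, 'tmp': -47}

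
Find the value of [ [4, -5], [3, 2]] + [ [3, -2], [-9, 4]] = [[7, -7], [-6, 6]]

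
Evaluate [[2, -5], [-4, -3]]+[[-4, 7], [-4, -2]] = [[-2, 2], [-8, -5]]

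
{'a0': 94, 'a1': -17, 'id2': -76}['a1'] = -17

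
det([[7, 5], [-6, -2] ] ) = (7)*(-2) - (5)*(-6)
= 16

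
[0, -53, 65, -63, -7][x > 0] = [65]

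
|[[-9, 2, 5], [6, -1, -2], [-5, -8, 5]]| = (1)*(-9)*det([[-1, -2], [-8, 5]]) + (-1)*(2)*det([[6, -2], [-5, 5]]) + (1)*(5)*det([[6, -1], [-5, -8]])
= 189 + -40 + -265
= -116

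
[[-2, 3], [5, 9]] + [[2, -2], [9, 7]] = [[0, 1], [14, 16]]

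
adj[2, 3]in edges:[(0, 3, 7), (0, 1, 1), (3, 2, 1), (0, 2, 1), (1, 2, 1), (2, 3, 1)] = 1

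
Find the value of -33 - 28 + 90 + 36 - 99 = -34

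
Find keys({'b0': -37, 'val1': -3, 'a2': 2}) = ['b0', 'val1', 'a2']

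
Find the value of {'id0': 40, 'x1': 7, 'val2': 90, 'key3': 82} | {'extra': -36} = {'id0': 40, 'x1': 7, 'val2': 90, 'key3': 82, 'extra': -36}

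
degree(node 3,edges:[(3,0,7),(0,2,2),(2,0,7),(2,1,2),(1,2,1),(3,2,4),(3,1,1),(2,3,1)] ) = 4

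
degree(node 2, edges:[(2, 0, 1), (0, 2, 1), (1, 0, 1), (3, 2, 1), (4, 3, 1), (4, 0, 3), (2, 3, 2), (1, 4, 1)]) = 4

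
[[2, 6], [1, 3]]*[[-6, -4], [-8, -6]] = C[0][0] = (2)*(-6) + (6)*(-8) = -60
C[0][1] = (2)*(-4) + (6)*(-6) = -44
C[1][0] = (1)*(-6) + (3)*(-8) = -30
C[1][1] = (1)*(-4) + (3)*(-6) = -22
= [[-60, -44], [-30, -22]]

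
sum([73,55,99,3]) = 73 + 55 + 99 + 3
= 230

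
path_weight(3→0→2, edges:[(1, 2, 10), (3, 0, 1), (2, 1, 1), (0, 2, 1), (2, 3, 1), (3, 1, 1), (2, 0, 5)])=w(3→0)=1 + w(0→2)=1
= 2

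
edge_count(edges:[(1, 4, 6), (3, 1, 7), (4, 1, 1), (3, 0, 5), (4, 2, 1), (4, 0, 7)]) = 6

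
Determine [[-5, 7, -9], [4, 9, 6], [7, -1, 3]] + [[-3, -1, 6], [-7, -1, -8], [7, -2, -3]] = [[-8, 6, -3], [-3, 8, -2], [14, -3, 0]]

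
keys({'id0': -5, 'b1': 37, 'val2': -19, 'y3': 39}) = ['id0', 'b1', 'val2', 'y3']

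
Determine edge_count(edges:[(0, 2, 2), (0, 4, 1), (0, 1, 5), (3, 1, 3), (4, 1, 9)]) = 5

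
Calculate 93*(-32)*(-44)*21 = 2749824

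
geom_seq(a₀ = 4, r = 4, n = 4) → a_0 = 4*4^0 = 4
a_1 = 4*4^1 = 16
a_2 = 4*4^2 = 64
...
= [4, 16, 64, 256]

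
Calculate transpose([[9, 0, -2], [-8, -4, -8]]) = [[9, -8], [0, -4], [-2, -8]]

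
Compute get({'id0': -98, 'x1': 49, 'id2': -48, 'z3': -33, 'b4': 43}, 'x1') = 49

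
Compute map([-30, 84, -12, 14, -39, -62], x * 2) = -30*2=-60, 84*2=168, -12*2=-24, 14*2=28, -39*2=-78, -62*2=-124
= [-60, 168, -24, 28, -78, -124]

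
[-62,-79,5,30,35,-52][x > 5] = keep x where x > 5: -62✗, -79✗, 5✗, 30✓, 35✓, -52✗
= [30, 35]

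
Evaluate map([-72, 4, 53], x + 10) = [-62, 14, 63]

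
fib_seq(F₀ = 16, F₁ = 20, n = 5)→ [16, 20, 36, 56, 92]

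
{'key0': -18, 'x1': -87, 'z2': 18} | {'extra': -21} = {'key0': -18, 'x1': -87, 'z2': 18, 'extra': -21}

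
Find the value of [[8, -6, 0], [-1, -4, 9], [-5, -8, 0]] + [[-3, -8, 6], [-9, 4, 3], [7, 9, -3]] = [[5, -14, 6], [-10, 0, 12], [2, 1, -3]]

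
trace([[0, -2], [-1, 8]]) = 8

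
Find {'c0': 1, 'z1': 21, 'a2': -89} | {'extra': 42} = {'c0': 1, 'z1': 21, 'a2': -89, 'extra': 42}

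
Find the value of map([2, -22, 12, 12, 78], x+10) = [12, -12, 22, 22, 88]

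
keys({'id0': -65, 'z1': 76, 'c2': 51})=['id0', 'z1', 'c2']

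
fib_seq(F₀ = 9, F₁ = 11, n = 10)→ [9, 11, 20, 31, 51, 82, 133, 215, 348, 563]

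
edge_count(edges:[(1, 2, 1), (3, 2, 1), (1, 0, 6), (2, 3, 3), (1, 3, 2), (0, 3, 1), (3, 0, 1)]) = 7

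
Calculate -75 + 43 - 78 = -110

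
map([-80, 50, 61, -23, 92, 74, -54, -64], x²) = (-80)²=6400, (50)²=2500, (61)²=3721, (-23)²=529, (92)²=8464, (74)²=5476, (-54)²=2916, (-64)²=4096
= [6400, 2500, 3721, 529, 8464, 5476, 2916, 4096]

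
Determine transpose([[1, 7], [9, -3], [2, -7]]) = [[1, 9, 2], [7, -3, -7]]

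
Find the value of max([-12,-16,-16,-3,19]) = 19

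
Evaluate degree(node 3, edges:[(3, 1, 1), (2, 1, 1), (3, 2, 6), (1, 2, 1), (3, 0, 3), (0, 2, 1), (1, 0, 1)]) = incident: (3,1), (3,2), (3,0)
= 3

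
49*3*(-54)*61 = -484218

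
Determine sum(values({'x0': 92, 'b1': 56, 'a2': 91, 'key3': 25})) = 264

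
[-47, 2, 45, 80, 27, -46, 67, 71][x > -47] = [2, 45, 80, 27, -46, 67, 71]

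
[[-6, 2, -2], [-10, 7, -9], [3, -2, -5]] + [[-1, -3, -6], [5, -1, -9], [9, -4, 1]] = [[-7, -1, -8], [-5, 6, -18], [12, -6, -4]]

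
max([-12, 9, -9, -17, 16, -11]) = 16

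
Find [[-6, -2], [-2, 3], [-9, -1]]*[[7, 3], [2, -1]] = C[0][0] = (-6)*(7) + (-2)*(2) = -46
C[0][1] = (-6)*(3) + (-2)*(-1) = -16
C[1][0] = (-2)*(7) + (3)*(2) = -8
C[1][1] = (-2)*(3) + (3)*(-1) = -9
C[2][0] = (-9)*(7) + (-1)*(2) = -65
C[2][1] = (-9)*(3) + (-1)*(-1) = -26
= [[-46, -16], [-8, -9], [-65, -26]]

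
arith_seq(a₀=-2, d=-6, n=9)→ a_0 = -2 + 0*-6 = -2
a_1 = -2 + 1*-6 = -8
a_2 = -2 + 2*-6 = -14
...
= [-2, -8, -14, -20, -26, -32, -38, -44, -50]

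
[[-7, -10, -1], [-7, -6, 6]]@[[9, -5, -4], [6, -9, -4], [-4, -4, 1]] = [[-119, 129, 67], [-123, 65, 58]]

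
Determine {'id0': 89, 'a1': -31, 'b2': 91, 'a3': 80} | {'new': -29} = {'id0': 89, 'a1': -31, 'b2': 91, 'a3': 80, 'new': -29}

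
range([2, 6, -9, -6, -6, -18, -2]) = 24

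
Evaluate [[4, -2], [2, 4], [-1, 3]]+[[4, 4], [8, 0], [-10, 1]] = [[8, 2], [10, 4], [-11, 4]]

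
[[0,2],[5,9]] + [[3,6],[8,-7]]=[[3, 8], [13, 2]]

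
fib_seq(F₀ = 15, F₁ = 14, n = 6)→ F_2 = F_1 + F_0 = 29
F_3 = F_2 + F_1 = 43
F_4 = F_3 + F_2 = 72
...
= [15, 14, 29, 43, 72, 115]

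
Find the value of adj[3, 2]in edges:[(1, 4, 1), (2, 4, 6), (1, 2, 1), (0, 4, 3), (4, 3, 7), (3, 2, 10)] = 10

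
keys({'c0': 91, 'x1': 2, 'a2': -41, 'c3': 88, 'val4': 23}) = ['c0', 'x1', 'a2', 'c3', 'val4']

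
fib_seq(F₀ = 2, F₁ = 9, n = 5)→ [2, 9, 11, 20, 31]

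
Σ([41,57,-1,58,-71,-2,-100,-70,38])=-50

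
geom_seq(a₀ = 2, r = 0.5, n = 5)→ a_0 = 2*0.5^0 = 2.0
a_1 = 2*0.5^1 = 1.0
a_2 = 2*0.5^2 = 0.5
...
= [2.0, 1.0, 0.5, 0.25, 0.125]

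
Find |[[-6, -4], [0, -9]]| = 54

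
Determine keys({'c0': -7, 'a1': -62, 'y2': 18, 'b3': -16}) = ['c0', 'a1', 'y2', 'b3']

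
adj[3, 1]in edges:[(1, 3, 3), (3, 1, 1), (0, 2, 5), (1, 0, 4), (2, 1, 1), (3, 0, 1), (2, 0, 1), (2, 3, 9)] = 1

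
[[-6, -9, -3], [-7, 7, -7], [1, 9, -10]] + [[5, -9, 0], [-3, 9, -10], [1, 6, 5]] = [[-1, -18, -3], [-10, 16, -17], [2, 15, -5]]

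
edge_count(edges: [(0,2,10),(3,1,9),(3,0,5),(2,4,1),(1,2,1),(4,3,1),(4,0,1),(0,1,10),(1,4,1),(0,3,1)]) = 10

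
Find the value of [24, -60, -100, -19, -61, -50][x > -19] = keep x where x > -19: 24✓, -60✗, -100✗, -19✗, -61✗, -50✗
= [24]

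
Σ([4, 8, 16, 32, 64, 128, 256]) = 508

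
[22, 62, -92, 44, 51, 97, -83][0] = 22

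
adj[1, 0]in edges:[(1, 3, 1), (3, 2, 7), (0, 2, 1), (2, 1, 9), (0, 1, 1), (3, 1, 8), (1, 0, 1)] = 1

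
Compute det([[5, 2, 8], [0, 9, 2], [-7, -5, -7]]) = (1)*(5)*det([[9, 2], [-5, -7]]) + (-1)*(2)*det([[0, 2], [-7, -7]]) + (1)*(8)*det([[0, 9], [-7, -5]])
= -265 + -28 + 504
= 211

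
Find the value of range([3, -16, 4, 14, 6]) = 30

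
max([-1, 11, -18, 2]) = 11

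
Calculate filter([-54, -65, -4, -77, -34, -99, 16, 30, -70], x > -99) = [-54, -65, -4, -77, -34, 16, 30, -70]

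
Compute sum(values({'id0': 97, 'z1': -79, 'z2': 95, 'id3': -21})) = 92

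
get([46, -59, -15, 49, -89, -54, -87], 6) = -87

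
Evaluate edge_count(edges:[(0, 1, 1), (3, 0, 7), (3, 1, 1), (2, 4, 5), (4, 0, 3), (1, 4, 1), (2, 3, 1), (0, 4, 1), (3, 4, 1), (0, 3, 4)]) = 10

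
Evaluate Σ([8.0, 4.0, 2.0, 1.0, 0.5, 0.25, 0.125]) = 15.875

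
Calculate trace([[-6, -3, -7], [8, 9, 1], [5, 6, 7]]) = 10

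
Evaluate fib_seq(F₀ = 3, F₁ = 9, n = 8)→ F_2 = F_1 + F_0 = 12
F_3 = F_2 + F_1 = 21
F_4 = F_3 + F_2 = 33
...
= [3, 9, 12, 21, 33, 54, 87, 141]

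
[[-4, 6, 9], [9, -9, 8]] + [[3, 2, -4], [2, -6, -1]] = [[-1, 8, 5], [11, -15, 7]]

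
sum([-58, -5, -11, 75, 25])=26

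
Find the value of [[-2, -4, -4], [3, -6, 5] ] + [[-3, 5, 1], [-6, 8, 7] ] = [[-5, 1, -3], [-3, 2, 12]]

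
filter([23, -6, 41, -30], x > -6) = [23, 41]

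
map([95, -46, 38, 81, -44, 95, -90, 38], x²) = (95)²=9025, (-46)²=2116, (38)²=1444, (81)²=6561, (-44)²=1936, (95)²=9025, (-90)²=8100, (38)²=1444
= [9025, 2116, 1444, 6561, 1936, 9025, 8100, 1444]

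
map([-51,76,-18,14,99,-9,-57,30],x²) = [2601, 5776, 324, 196, 9801, 81, 3249, 900]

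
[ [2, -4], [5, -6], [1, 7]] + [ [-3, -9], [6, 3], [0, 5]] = [[-1, -13], [11, -3], [1, 12]]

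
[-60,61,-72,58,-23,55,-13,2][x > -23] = keep x where x > -23: -60✗, 61✓, -72✗, 58✓, -23✗, 55✓, -13✓, 2✓
= [61, 58, 55, -13, 2]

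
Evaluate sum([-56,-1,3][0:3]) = slice → [-56, -1, 3]
(-56) + (-1) + 3
= -54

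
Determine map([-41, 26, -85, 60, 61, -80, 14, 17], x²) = [1681, 676, 7225, 3600, 3721, 6400, 196, 289]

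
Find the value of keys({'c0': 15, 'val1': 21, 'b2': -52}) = ['c0', 'val1', 'b2']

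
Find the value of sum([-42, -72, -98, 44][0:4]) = -168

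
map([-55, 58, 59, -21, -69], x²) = (-55)²=3025, (58)²=3364, (59)²=3481, (-21)²=441, (-69)²=4761
= [3025, 3364, 3481, 441, 4761]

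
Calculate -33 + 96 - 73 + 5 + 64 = 59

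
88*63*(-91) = -504504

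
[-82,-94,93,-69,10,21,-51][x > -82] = keep x where x > -82: -82✗, -94✗, 93✓, -69✓, 10✓, 21✓, -51✓
= [93, -69, 10, 21, -51]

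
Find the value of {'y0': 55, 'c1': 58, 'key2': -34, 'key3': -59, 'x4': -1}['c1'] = 58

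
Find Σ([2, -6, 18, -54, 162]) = 2 + -6 + 18 + -54 + 162
= 122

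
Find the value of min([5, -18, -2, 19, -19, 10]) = -19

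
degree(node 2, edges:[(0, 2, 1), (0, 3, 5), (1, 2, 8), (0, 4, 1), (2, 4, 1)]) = incident: (0,2), (1,2), (2,4)
= 3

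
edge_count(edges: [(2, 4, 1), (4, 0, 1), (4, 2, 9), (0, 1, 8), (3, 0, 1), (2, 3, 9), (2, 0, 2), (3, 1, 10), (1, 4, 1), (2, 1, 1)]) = 10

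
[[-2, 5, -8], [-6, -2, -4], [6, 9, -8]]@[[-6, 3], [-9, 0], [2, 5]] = [[-49, -46], [46, -38], [-133, -22]]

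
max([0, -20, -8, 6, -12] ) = 6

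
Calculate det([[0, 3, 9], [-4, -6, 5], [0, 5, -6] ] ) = -252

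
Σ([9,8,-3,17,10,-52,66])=9 + 8 + (-3) + 17 + 10 + (-52) + 66
= 55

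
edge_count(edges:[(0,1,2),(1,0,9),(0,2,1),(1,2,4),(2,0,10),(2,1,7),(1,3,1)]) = 7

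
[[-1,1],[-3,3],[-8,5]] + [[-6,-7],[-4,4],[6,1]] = [[-7, -6], [-7, 7], [-2, 6]]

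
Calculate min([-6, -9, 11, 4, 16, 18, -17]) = -17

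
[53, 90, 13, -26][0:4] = [53, 90, 13, -26]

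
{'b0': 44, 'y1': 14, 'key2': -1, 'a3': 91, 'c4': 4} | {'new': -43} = {'b0': 44, 'y1': 14, 'key2': -1, 'a3': 91, 'c4': 4, 'new': -43}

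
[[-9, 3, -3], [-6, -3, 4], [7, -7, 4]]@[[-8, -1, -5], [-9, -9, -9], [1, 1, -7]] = [[42, -21, 39], [79, 37, 29], [11, 60, 0]]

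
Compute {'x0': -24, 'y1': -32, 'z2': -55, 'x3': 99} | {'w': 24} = {'x0': -24, 'y1': -32, 'z2': -55, 'x3': 99, 'w': 24}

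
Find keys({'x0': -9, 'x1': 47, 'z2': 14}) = ['x0', 'x1', 'z2']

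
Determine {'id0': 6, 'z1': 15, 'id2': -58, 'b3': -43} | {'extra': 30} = {'id0': 6, 'z1': 15, 'id2': -58, 'b3': -43, 'extra': 30}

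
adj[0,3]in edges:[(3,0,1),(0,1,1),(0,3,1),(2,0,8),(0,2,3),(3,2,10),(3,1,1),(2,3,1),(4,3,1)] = 1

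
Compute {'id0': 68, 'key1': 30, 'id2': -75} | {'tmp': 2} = {'id0': 68, 'key1': 30, 'id2': -75, 'tmp': 2}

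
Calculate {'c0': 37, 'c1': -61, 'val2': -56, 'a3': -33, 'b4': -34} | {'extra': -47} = {'c0': 37, 'c1': -61, 'val2': -56, 'a3': -33, 'b4': -34, 'extra': -47}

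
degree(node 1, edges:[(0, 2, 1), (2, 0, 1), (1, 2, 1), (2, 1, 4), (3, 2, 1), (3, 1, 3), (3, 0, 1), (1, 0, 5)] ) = 4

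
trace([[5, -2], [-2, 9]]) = diagonal: 5 + 9
= 14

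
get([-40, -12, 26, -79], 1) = -12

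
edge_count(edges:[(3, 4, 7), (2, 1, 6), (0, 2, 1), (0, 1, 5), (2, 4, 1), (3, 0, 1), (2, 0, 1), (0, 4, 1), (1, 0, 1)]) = 9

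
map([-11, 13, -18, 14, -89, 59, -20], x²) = (-11)²=121, (13)²=169, (-18)²=324, (14)²=196, (-89)²=7921, (59)²=3481, (-20)²=400
= [121, 169, 324, 196, 7921, 3481, 400]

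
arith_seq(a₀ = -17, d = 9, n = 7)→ [-17, -8, 1, 10, 19, 28, 37]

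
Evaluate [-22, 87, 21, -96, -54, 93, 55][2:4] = [21, -96]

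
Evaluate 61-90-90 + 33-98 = -184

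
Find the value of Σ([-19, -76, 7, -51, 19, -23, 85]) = (-19) + (-76) + 7 + (-51) + 19 + (-23) + 85
= -58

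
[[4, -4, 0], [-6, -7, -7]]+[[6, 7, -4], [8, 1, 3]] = [[10, 3, -4], [2, -6, -4]]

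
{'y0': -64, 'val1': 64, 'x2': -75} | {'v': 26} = {'y0': -64, 'val1': 64, 'x2': -75, 'v': 26}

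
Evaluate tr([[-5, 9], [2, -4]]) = -9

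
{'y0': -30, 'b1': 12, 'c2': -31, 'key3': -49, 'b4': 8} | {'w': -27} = {'y0': -30, 'b1': 12, 'c2': -31, 'key3': -49, 'b4': 8, 'w': -27}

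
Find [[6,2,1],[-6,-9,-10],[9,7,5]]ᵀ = [[6, -6, 9], [2, -9, 7], [1, -10, 5]]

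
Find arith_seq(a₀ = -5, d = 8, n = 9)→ a_0 = -5 + 0*8 = -5
a_1 = -5 + 1*8 = 3
a_2 = -5 + 2*8 = 11
...
= [-5, 3, 11, 19, 27, 35, 43, 51, 59]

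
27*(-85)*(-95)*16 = 3488400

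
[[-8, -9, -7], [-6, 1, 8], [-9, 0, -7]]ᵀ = [[-8, -6, -9], [-9, 1, 0], [-7, 8, -7]]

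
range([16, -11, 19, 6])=30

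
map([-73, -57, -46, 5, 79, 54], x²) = [5329, 3249, 2116, 25, 6241, 2916]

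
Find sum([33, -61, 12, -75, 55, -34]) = 33 + (-61) + 12 + (-75) + 55 + (-34)
= -70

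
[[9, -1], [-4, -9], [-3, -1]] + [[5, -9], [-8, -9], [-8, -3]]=[[14, -10], [-12, -18], [-11, -4]]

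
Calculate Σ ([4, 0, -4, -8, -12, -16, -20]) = 4 + 0 + (-4) + (-8) + (-12) + (-16) + (-20)
= -56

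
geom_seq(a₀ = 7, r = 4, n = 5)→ [7, 28, 112, 448, 1792]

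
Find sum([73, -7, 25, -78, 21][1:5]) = -39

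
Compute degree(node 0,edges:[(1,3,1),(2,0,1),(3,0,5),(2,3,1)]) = 2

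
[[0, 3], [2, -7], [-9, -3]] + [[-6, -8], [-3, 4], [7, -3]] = [[-6, -5], [-1, -3], [-2, -6]]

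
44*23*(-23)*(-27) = 628452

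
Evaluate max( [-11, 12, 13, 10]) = 13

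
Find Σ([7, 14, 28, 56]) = 105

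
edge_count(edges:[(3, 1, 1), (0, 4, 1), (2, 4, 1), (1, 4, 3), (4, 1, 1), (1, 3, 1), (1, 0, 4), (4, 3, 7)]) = 8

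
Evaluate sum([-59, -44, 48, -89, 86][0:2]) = slice → [-59, -44]
(-59) + (-44)
= -103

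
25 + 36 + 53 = 114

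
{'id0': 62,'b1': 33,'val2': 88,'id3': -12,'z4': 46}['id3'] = -12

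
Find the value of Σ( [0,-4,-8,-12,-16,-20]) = 0 + (-4) + (-8) + (-12) + (-16) + (-20)
= -60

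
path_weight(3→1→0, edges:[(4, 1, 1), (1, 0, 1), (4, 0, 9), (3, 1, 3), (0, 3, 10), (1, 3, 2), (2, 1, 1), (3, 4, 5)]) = 4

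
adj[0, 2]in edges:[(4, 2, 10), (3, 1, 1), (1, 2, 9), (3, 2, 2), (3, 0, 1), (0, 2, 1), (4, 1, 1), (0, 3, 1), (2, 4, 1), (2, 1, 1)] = 1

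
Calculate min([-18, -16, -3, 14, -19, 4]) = -19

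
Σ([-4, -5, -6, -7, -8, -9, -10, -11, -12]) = (-4) + (-5) + (-6) + (-7) + (-8) + (-9) + (-10) + (-11) + (-12)
= -72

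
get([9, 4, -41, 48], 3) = 48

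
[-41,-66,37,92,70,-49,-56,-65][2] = 37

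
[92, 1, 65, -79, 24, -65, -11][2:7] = [65, -79, 24, -65, -11]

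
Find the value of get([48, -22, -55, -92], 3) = -92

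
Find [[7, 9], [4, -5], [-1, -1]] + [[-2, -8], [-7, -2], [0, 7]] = [[5, 1], [-3, -7], [-1, 6]]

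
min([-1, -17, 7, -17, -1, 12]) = -17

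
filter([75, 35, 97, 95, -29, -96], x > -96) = keep x where x > -96: 75✓, 35✓, 97✓, 95✓, -29✓, -96✗
= [75, 35, 97, 95, -29]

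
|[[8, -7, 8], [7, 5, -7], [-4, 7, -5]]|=(1)*(8)*det([[5, -7], [7, -5]]) + (-1)*(-7)*det([[7, -7], [-4, -5]]) + (1)*(8)*det([[7, 5], [-4, 7]])
= 192 + -441 + 552
= 303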